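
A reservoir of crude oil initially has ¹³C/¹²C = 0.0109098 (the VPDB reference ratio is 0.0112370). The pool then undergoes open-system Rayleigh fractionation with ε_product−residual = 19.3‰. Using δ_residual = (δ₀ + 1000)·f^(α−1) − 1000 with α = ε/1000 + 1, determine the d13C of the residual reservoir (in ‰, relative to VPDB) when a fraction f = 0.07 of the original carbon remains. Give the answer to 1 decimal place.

-77.7‰

δ₀ = (0.0109098/0.0112370 − 1)×1000 = (0.970882 − 1)×1000 = -29.118‰
α − 1 = ε/1000 = 0.0193
f^(α−1) = 0.07^(0.0193) = 0.949971
δ_res = (-29.118 + 1000) × 0.949971 − 1000 = 922.310 − 1000 = -77.69‰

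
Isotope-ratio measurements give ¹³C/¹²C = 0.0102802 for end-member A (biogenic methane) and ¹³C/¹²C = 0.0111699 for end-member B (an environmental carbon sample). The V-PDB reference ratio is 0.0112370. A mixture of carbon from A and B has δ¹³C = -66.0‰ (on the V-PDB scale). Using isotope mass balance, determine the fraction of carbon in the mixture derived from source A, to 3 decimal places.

0.758

δ_A = (0.0102802/0.0112370 − 1)×1000 = (0.914853 − 1)×1000 = -85.147‰
δ_B = (0.0111699/0.0112370 − 1)×1000 = (0.994029 − 1)×1000 = -5.971‰
f_A = (δ_mix − δ_B)/(δ_A − δ_B) = (-66.0 − (-5.971))/(-85.147 − (-5.971))
f_A = -60.029 / -79.176 = 0.7582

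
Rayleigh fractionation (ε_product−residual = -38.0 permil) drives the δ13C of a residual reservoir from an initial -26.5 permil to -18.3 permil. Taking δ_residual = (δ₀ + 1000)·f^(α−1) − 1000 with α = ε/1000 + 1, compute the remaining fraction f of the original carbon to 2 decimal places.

0.80

α − 1 = ε/1000 = -0.0380
(δ_res + 1000)/(δ₀ + 1000) = (-18.3 + 1000)/(-26.5 + 1000) = 981.7/973.5 = 1.008423
f = 1.008423^(1/-0.0380) = exp(ln(1.008423)/-0.0380) = exp(0.00839/-0.0380)
f = exp(-0.2207) = 0.8019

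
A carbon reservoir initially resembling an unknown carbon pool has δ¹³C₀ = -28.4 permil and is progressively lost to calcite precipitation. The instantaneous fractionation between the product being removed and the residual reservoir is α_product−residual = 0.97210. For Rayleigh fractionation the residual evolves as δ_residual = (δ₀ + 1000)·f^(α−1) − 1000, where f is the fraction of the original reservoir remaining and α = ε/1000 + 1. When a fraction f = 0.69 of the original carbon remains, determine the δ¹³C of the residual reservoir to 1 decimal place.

Rayleigh residual: δ_res = (δ₀ + 1000)·f^(α−1) − 1000
α − 1 = -0.02790
f^(α−1) = 0.69^(-0.02790) = 1.010406
δ_res = (-28.4 + 1000) × 1.010406 − 1000 = 981.711 − 1000 = -18.29 permil

-18.3 permil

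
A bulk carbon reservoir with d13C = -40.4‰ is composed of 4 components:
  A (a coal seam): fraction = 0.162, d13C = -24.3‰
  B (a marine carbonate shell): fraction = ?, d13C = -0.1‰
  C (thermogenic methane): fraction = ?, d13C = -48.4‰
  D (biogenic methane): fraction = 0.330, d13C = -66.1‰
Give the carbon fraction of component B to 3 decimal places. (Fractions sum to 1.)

0.206

Let f_B and f_C be the unknown fractions; fractions sum to 1 so f_B + f_C = 0.508.
Mass balance: Σ fᵢ·δᵢ = δ_bulk ⇒ f_B·(-0.1) + f_C·(-48.4) = -40.4 − (-25.750) = -14.650
Substitute f_C = 0.508 − f_B:
f_B·(-0.1 − -48.4) = -14.650 − 0.508×(-48.4) = 9.937
f_B = 9.937 / 48.3 = 0.2057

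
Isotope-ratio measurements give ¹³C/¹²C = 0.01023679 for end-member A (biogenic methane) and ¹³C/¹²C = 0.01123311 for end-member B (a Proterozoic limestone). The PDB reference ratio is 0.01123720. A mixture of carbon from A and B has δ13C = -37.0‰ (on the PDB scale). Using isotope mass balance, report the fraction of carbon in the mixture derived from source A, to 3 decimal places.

0.413

δ_A = (0.01023679/0.01123720 − 1)×1000 = (0.910973 − 1)×1000 = -89.027‰
δ_B = (0.01123311/0.01123720 − 1)×1000 = (0.999636 − 1)×1000 = -0.364‰
f_A = (δ_mix − δ_B)/(δ_A − δ_B) = (-37.0 − (-0.364))/(-89.027 − (-0.364))
f_A = -36.636 / -88.663 = 0.4132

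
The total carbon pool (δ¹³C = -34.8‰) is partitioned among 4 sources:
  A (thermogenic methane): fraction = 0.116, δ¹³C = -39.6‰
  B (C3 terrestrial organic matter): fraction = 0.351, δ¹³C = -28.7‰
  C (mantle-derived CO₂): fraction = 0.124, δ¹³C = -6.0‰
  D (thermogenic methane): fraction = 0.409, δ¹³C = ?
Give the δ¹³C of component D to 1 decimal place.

-47.4‰

Isotope mass balance: δ_bulk = Σ fᵢ·δᵢ.
-34.8 = 0.116×(-39.6) + 0.351×(-28.7) + 0.124×(-6.0) + 0.409×δ_D
0.409·δ_D = -34.8 − (-15.411) = -19.389
δ_D = -19.389 / 0.409 = -47.41‰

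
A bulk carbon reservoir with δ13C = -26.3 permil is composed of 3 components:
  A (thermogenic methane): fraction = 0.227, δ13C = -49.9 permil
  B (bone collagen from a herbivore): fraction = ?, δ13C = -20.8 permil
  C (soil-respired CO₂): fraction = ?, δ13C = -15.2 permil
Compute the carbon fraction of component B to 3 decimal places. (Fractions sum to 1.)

0.576

Let f_B and f_C be the unknown fractions; fractions sum to 1 so f_B + f_C = 0.773.
Mass balance: Σ fᵢ·δᵢ = δ_bulk ⇒ f_B·(-20.8) + f_C·(-15.2) = -26.3 − (-11.327) = -14.973
Substitute f_C = 0.773 − f_B:
f_B·(-20.8 − -15.2) = -14.973 − 0.773×(-15.2) = -3.223
f_B = -3.223 / -5.6 = 0.5756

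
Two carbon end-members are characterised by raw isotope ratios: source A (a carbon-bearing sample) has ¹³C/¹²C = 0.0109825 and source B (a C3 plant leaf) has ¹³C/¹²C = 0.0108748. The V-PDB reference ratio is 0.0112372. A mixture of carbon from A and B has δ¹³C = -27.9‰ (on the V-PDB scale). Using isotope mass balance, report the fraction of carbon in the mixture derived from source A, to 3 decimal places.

0.454

δ_A = (0.0109825/0.0112372 − 1)×1000 = (0.977334 − 1)×1000 = -22.666‰
δ_B = (0.0108748/0.0112372 − 1)×1000 = (0.967750 − 1)×1000 = -32.250‰
f_A = (δ_mix − δ_B)/(δ_A − δ_B) = (-27.9 − (-32.250))/(-22.666 − (-32.250))
f_A = 4.350 / 9.584 = 0.4539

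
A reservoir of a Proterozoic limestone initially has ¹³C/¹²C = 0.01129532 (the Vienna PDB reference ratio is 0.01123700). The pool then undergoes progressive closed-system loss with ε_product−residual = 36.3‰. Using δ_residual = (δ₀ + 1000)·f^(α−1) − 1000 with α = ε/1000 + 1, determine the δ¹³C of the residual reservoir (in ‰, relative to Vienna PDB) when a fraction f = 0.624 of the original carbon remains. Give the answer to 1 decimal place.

δ₀ = (0.01129532/0.01123700 − 1)×1000 = (1.005190 − 1)×1000 = 5.190‰
α − 1 = ε/1000 = 0.0363
f^(α−1) = 0.624^(0.0363) = 0.983026
δ_res = (5.190 + 1000) × 0.983026 − 1000 = 988.128 − 1000 = -11.87‰

-11.9‰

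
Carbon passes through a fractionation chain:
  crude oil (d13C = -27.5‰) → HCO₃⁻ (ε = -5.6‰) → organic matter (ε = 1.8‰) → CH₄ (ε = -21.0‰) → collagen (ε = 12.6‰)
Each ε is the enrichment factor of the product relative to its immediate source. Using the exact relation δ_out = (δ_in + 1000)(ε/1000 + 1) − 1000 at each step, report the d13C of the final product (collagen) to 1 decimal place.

step 1: δ = (-27.50 + 1000)·(-5.6/1000 + 1) − 1000 = -32.95‰
step 2: δ = (-32.95 + 1000)·(1.8/1000 + 1) − 1000 = -31.21‰
step 3: δ = (-31.21 + 1000)·(-21.0/1000 + 1) − 1000 = -51.55‰
step 4: δ = (-51.55 + 1000)·(12.6/1000 + 1) − 1000 = -39.60‰

-39.6‰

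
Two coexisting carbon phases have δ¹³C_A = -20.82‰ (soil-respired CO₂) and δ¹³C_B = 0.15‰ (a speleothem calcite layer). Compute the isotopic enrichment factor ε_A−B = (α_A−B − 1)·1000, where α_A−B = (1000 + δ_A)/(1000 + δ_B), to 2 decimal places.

-20.97‰

α_A−B = (1000 + -20.82) / (1000 + 0.15) = 979.18 / 1000.15 = 0.979033
ε_A−B = (0.979033 − 1) × 1000 = -20.967‰
(The approximation ε ≈ δ_A − δ_B would give -20.97‰.)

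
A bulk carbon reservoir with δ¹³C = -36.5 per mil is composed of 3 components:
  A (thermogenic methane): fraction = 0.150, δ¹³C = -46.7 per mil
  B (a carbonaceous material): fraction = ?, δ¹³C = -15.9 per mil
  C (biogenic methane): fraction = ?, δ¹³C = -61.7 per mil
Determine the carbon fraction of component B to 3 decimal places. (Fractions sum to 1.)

Let f_B and f_C be the unknown fractions; fractions sum to 1 so f_B + f_C = 0.850.
Mass balance: Σ fᵢ·δᵢ = δ_bulk ⇒ f_B·(-15.9) + f_C·(-61.7) = -36.5 − (-7.005) = -29.495
Substitute f_C = 0.850 − f_B:
f_B·(-15.9 − -61.7) = -29.495 − 0.850×(-61.7) = 22.950
f_B = 22.950 / 45.8 = 0.5011

0.501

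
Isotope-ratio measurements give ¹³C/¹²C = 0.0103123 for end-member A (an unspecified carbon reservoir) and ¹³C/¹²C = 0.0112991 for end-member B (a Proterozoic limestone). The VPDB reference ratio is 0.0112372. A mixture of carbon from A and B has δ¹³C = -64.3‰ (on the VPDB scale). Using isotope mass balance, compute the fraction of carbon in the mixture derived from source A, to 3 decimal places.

0.795

δ_A = (0.0103123/0.0112372 − 1)×1000 = (0.917693 − 1)×1000 = -82.307‰
δ_B = (0.0112991/0.0112372 − 1)×1000 = (1.005508 − 1)×1000 = 5.508‰
f_A = (δ_mix − δ_B)/(δ_A − δ_B) = (-64.3 − (5.508))/(-82.307 − (5.508))
f_A = -69.808 / -87.815 = 0.7949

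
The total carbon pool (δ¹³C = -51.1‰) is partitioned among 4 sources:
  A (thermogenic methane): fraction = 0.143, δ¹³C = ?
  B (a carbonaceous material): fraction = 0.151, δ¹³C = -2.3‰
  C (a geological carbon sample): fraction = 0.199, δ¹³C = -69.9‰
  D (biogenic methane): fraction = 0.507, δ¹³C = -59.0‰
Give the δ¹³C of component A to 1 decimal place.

Isotope mass balance: δ_bulk = Σ fᵢ·δᵢ.
-51.1 = 0.143×δ_A + 0.151×(-2.3) + 0.199×(-69.9) + 0.507×(-59.0)
0.143·δ_A = -51.1 − (-44.170) = -6.930
δ_A = -6.930 / 0.143 = -48.46‰

-48.5‰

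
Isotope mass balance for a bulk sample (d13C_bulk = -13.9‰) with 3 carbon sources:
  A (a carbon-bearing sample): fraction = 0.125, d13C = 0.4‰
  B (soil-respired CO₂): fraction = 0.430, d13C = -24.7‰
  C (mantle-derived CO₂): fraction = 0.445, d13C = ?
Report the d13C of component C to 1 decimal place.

-7.5‰

Isotope mass balance: δ_bulk = Σ fᵢ·δᵢ.
-13.9 = 0.125×(0.4) + 0.430×(-24.7) + 0.445×δ_C
0.445·δ_C = -13.9 − (-10.571) = -3.329
δ_C = -3.329 / 0.445 = -7.48‰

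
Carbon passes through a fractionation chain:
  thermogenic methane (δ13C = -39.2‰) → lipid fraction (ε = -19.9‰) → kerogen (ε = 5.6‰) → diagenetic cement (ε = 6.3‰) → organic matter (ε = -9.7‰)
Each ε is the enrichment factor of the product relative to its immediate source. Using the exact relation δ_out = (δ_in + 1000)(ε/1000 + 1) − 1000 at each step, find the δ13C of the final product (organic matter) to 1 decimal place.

-56.3‰

step 1: δ = (-39.20 + 1000)·(-19.9/1000 + 1) − 1000 = -58.32‰
step 2: δ = (-58.32 + 1000)·(5.6/1000 + 1) − 1000 = -53.05‰
step 3: δ = (-53.05 + 1000)·(6.3/1000 + 1) − 1000 = -47.08‰
step 4: δ = (-47.08 + 1000)·(-9.7/1000 + 1) − 1000 = -56.32‰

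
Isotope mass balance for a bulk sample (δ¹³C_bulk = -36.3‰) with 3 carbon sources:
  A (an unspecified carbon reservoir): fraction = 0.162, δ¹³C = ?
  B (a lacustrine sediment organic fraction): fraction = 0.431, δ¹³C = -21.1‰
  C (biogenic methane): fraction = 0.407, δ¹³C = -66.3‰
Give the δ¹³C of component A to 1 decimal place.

Isotope mass balance: δ_bulk = Σ fᵢ·δᵢ.
-36.3 = 0.162×δ_A + 0.431×(-21.1) + 0.407×(-66.3)
0.162·δ_A = -36.3 − (-36.078) = -0.222
δ_A = -0.222 / 0.162 = -1.37‰

-1.4‰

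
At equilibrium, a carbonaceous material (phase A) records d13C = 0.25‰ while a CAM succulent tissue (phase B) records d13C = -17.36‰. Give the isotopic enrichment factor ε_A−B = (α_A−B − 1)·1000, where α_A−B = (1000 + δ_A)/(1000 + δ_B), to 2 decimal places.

α_A−B = (1000 + 0.25) / (1000 + -17.36) = 1000.25 / 982.64 = 1.017921
ε_A−B = (1.017921 − 1) × 1000 = 17.921‰
(The approximation ε ≈ δ_A − δ_B would give 17.61‰.)

17.92‰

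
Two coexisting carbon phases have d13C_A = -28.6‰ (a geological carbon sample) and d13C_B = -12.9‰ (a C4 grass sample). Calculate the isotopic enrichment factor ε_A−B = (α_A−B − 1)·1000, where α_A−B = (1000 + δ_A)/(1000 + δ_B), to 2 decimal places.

-15.91‰

α_A−B = (1000 + -28.6) / (1000 + -12.9) = 971.4 / 987.1 = 0.984095
ε_A−B = (0.984095 − 1) × 1000 = -15.905‰
(The approximation ε ≈ δ_A − δ_B would give -15.7‰.)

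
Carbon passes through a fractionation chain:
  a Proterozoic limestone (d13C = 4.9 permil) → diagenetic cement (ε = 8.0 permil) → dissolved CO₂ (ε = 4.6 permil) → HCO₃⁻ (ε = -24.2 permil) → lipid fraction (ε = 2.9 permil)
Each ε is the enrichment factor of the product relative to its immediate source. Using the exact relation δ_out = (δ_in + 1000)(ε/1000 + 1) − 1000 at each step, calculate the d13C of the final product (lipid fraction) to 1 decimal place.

-4.1 permil

step 1: δ = (4.90 + 1000)·(8.0/1000 + 1) − 1000 = 12.94 permil
step 2: δ = (12.94 + 1000)·(4.6/1000 + 1) − 1000 = 17.60 permil
step 3: δ = (17.60 + 1000)·(-24.2/1000 + 1) − 1000 = -7.03 permil
step 4: δ = (-7.03 + 1000)·(2.9/1000 + 1) − 1000 = -4.15 permil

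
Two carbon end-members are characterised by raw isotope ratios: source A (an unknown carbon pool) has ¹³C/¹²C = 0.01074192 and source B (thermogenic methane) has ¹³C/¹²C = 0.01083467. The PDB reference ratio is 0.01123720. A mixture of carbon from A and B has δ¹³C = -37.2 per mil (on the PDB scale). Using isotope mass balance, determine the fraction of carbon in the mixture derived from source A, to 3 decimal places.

δ_A = (0.01074192/0.01123720 − 1)×1000 = (0.955925 − 1)×1000 = -44.075 per mil
δ_B = (0.01083467/0.01123720 − 1)×1000 = (0.964179 − 1)×1000 = -35.821 per mil
f_A = (δ_mix − δ_B)/(δ_A − δ_B) = (-37.2 − (-35.821))/(-44.075 − (-35.821))
f_A = -1.379 / -8.254 = 0.1670

0.167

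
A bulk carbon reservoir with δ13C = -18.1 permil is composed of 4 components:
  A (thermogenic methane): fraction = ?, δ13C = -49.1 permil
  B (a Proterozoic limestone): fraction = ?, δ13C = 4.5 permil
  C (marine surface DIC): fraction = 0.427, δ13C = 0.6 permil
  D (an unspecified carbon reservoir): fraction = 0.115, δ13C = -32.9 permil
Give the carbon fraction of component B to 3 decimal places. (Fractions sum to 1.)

Let f_B and f_A be the unknown fractions; fractions sum to 1 so f_B + f_A = 0.458.
Mass balance: Σ fᵢ·δᵢ = δ_bulk ⇒ f_B·(4.5) + f_A·(-49.1) = -18.1 − (-3.527) = -14.573
Substitute f_A = 0.458 − f_B:
f_B·(4.5 − -49.1) = -14.573 − 0.458×(-49.1) = 7.915
f_B = 7.915 / 53.6 = 0.1477

0.148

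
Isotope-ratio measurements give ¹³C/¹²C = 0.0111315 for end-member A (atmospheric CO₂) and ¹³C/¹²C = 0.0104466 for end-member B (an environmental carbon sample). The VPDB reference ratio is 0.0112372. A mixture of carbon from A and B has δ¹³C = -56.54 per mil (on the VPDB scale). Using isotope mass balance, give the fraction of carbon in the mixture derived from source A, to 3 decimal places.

0.227

δ_A = (0.0111315/0.0112372 − 1)×1000 = (0.990594 − 1)×1000 = -9.406 per mil
δ_B = (0.0104466/0.0112372 − 1)×1000 = (0.929644 − 1)×1000 = -70.356 per mil
f_A = (δ_mix − δ_B)/(δ_A − δ_B) = (-56.54 − (-70.356))/(-9.406 − (-70.356))
f_A = 13.816 / 60.949 = 0.2267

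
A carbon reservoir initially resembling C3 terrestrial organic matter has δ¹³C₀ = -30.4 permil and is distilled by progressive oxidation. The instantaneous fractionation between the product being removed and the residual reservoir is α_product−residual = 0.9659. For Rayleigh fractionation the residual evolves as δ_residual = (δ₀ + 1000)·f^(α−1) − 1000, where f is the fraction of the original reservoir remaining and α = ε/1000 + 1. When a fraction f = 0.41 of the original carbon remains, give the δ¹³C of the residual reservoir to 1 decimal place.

-0.5 permil

Rayleigh residual: δ_res = (δ₀ + 1000)·f^(α−1) − 1000
α − 1 = -0.03410
f^(α−1) = 0.41^(-0.03410) = 1.030870
δ_res = (-30.4 + 1000) × 1.030870 − 1000 = 999.532 − 1000 = -0.47 permil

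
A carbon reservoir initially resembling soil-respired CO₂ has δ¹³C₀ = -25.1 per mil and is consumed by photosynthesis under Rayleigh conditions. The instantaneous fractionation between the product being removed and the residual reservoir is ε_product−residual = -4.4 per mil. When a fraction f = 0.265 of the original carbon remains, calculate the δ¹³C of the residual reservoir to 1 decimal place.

-19.4 per mil

Rayleigh residual: δ_res = (δ₀ + 1000)·f^(α−1) − 1000
α = ε/1000 + 1 = 0.99560, so α − 1 = -0.00440
f^(α−1) = 0.265^(-0.00440) = 1.005860
δ_res = (-25.1 + 1000) × 1.005860 − 1000 = 980.613 − 1000 = -19.39 per mil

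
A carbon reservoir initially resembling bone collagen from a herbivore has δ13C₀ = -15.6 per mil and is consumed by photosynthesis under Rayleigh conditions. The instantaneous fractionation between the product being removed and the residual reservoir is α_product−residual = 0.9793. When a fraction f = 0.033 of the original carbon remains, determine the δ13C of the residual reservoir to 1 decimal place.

56.4 per mil

Rayleigh residual: δ_res = (δ₀ + 1000)·f^(α−1) − 1000
α − 1 = -0.02070
f^(α−1) = 0.033^(-0.02070) = 1.073166
δ_res = (-15.6 + 1000) × 1.073166 − 1000 = 1056.424 − 1000 = 56.42 per mil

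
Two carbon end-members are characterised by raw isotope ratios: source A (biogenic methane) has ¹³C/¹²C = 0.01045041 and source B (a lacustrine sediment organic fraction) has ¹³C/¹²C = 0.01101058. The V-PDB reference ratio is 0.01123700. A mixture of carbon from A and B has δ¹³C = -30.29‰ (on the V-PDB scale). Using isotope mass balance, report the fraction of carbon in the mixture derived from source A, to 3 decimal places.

0.203

δ_A = (0.01045041/0.01123700 − 1)×1000 = (0.930000 − 1)×1000 = -70.000‰
δ_B = (0.01101058/0.01123700 − 1)×1000 = (0.979850 − 1)×1000 = -20.150‰
f_A = (δ_mix − δ_B)/(δ_A − δ_B) = (-30.29 − (-20.150))/(-70.000 − (-20.150))
f_A = -10.140 / -49.850 = 0.2034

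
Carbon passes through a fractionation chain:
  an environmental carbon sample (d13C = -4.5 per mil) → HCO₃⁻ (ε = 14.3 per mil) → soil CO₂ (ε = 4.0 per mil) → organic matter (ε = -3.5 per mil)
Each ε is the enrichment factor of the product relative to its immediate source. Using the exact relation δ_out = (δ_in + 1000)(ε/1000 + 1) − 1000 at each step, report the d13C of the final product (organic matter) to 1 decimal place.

step 1: δ = (-4.50 + 1000)·(14.3/1000 + 1) − 1000 = 9.74 per mil
step 2: δ = (9.74 + 1000)·(4.0/1000 + 1) − 1000 = 13.77 per mil
step 3: δ = (13.77 + 1000)·(-3.5/1000 + 1) − 1000 = 10.23 per mil

10.2 per mil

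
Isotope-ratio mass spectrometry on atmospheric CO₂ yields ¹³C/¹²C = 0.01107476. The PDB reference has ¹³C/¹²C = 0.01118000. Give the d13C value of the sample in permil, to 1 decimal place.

d13C = (R_sample / R_standard − 1) × 1000
R_sample / R_standard = 0.01107476 / 0.01118000 = 0.990587
d13C = (0.990587 − 1) × 1000 = -9.41 permil

-9.4 permil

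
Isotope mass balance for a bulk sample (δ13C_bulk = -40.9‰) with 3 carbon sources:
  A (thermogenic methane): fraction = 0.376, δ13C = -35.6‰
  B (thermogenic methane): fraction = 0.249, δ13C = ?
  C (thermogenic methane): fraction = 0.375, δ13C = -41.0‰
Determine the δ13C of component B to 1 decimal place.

-48.8‰

Isotope mass balance: δ_bulk = Σ fᵢ·δᵢ.
-40.9 = 0.376×(-35.6) + 0.249×δ_B + 0.375×(-41.0)
0.249·δ_B = -40.9 − (-28.761) = -12.139
δ_B = -12.139 / 0.249 = -48.75‰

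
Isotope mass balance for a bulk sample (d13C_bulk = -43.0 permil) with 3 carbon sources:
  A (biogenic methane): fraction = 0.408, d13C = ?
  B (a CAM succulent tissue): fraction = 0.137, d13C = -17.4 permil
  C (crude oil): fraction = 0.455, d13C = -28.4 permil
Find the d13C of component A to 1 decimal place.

-67.9 permil

Isotope mass balance: δ_bulk = Σ fᵢ·δᵢ.
-43.0 = 0.408×δ_A + 0.137×(-17.4) + 0.455×(-28.4)
0.408·δ_A = -43.0 − (-15.306) = -27.694
δ_A = -27.694 / 0.408 = -67.88 permil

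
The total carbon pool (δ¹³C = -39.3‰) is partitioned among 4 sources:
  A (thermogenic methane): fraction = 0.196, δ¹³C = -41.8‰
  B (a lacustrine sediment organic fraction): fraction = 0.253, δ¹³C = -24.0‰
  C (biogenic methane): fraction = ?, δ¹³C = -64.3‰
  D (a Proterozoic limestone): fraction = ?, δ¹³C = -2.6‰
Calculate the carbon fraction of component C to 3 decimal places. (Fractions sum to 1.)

Let f_C and f_D be the unknown fractions; fractions sum to 1 so f_C + f_D = 0.551.
Mass balance: Σ fᵢ·δᵢ = δ_bulk ⇒ f_C·(-64.3) + f_D·(-2.6) = -39.3 − (-14.265) = -25.035
Substitute f_D = 0.551 − f_C:
f_C·(-64.3 − -2.6) = -25.035 − 0.551×(-2.6) = -23.603
f_C = -23.603 / -61.7 = 0.3825

0.383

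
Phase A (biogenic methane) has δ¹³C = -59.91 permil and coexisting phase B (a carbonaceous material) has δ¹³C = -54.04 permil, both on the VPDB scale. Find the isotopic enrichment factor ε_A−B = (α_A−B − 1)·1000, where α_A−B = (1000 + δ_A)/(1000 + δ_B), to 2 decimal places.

-6.21 permil

α_A−B = (1000 + -59.91) / (1000 + -54.04) = 940.09 / 945.96 = 0.993795
ε_A−B = (0.993795 − 1) × 1000 = -6.205 permil
(The approximation ε ≈ δ_A − δ_B would give -5.87 permil.)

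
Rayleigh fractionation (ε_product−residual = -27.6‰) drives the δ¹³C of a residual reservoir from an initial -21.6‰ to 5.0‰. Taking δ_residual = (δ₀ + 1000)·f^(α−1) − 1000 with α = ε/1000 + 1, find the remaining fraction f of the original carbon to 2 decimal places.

0.38

α − 1 = ε/1000 = -0.0276
(δ_res + 1000)/(δ₀ + 1000) = (5.0 + 1000)/(-21.6 + 1000) = 1005.0/978.4 = 1.027187
f = 1.027187^(1/-0.0276) = exp(ln(1.027187)/-0.0276) = exp(0.02682/-0.0276)
f = exp(-0.9719) = 0.3784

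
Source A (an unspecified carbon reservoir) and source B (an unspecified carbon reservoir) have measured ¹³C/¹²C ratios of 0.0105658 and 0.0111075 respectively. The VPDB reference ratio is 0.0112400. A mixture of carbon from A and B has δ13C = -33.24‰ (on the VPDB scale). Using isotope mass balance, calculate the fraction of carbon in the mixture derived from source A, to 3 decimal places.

0.445

δ_A = (0.0105658/0.0112400 − 1)×1000 = (0.940018 − 1)×1000 = -59.982‰
δ_B = (0.0111075/0.0112400 − 1)×1000 = (0.988212 − 1)×1000 = -11.788‰
f_A = (δ_mix − δ_B)/(δ_A − δ_B) = (-33.24 − (-11.788))/(-59.982 − (-11.788))
f_A = -21.452 / -48.194 = 0.4451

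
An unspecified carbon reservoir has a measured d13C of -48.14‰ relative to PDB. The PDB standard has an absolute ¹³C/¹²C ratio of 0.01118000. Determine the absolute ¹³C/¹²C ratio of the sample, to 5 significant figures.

R_sample = R_standard × (d13C/1000 + 1)
R_sample = 0.01118000 × (-48.14/1000 + 1) = 0.01118000 × 0.951860
R_sample = 0.0106418

0.010642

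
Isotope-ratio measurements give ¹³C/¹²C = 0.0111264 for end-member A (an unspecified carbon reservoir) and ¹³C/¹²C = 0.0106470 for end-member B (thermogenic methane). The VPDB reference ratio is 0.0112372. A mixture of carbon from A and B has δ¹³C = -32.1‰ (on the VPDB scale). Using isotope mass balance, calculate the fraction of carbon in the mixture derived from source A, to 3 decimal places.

δ_A = (0.0111264/0.0112372 − 1)×1000 = (0.990140 − 1)×1000 = -9.860‰
δ_B = (0.0106470/0.0112372 − 1)×1000 = (0.947478 − 1)×1000 = -52.522‰
f_A = (δ_mix − δ_B)/(δ_A − δ_B) = (-32.1 − (-52.522))/(-9.860 − (-52.522))
f_A = 20.422 / 42.662 = 0.4787

0.479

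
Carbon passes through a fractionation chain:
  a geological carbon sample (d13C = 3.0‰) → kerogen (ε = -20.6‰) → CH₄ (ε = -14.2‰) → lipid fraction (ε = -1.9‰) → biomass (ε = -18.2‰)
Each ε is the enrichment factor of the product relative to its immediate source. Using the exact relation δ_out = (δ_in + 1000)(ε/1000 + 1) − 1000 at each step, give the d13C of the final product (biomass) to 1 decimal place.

-51.0‰

step 1: δ = (3.00 + 1000)·(-20.6/1000 + 1) − 1000 = -17.66‰
step 2: δ = (-17.66 + 1000)·(-14.2/1000 + 1) − 1000 = -31.61‰
step 3: δ = (-31.61 + 1000)·(-1.9/1000 + 1) − 1000 = -33.45‰
step 4: δ = (-33.45 + 1000)·(-18.2/1000 + 1) − 1000 = -51.04‰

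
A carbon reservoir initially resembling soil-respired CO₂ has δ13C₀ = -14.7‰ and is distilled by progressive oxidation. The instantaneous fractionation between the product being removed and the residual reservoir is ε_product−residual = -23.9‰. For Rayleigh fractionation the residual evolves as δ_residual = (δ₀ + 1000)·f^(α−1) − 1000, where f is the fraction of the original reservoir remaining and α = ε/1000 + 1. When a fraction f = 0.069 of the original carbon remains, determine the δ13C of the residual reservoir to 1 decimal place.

Rayleigh residual: δ_res = (δ₀ + 1000)·f^(α−1) − 1000
α = ε/1000 + 1 = 0.97610, so α − 1 = -0.02390
f^(α−1) = 0.069^(-0.02390) = 1.065986
δ_res = (-14.7 + 1000) × 1.065986 − 1000 = 1050.316 − 1000 = 50.32‰

50.3‰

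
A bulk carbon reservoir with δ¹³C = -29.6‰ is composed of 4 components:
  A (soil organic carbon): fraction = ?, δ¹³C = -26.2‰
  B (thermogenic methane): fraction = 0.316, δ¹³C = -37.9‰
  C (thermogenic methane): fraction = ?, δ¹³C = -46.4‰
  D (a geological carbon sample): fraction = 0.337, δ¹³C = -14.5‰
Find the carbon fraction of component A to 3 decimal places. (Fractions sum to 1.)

0.167

Let f_A and f_C be the unknown fractions; fractions sum to 1 so f_A + f_C = 0.347.
Mass balance: Σ fᵢ·δᵢ = δ_bulk ⇒ f_A·(-26.2) + f_C·(-46.4) = -29.6 − (-16.863) = -12.737
Substitute f_C = 0.347 − f_A:
f_A·(-26.2 − -46.4) = -12.737 − 0.347×(-46.4) = 3.364
f_A = 3.364 / 20.2 = 0.1665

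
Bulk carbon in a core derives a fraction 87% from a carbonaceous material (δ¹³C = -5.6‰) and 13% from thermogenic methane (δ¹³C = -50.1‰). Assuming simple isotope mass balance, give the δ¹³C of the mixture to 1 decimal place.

δ_mix = f_A·δ_A + f_B·δ_B
δ_mix = 0.87 × (-5.6) + 0.13 × (-50.1)
δ_mix = -4.87 + -6.51 = -11.39‰

-11.4‰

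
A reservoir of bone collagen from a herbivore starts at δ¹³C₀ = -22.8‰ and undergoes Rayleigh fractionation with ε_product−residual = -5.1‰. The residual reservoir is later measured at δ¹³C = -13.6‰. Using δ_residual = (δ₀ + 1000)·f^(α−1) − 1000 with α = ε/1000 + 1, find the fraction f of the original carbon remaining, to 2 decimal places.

0.16

α − 1 = ε/1000 = -0.0051
(δ_res + 1000)/(δ₀ + 1000) = (-13.6 + 1000)/(-22.8 + 1000) = 986.4/977.2 = 1.009415
f = 1.009415^(1/-0.0051) = exp(ln(1.009415)/-0.0051) = exp(0.00937/-0.0051)
f = exp(-1.8374) = 0.1592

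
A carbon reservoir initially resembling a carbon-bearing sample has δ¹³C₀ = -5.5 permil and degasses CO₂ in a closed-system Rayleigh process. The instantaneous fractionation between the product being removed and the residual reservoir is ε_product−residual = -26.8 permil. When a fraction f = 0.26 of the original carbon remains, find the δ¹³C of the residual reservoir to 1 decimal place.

31.1 permil

Rayleigh residual: δ_res = (δ₀ + 1000)·f^(α−1) − 1000
α = ε/1000 + 1 = 0.97320, so α − 1 = -0.02680
f^(α−1) = 0.26^(-0.02680) = 1.036761
δ_res = (-5.5 + 1000) × 1.036761 − 1000 = 1031.059 − 1000 = 31.06 permil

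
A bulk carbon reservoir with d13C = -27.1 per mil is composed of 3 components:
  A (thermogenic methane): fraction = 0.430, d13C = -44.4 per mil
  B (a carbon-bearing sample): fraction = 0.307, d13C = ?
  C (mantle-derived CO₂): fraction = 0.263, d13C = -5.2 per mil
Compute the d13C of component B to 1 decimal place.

-21.6 per mil

Isotope mass balance: δ_bulk = Σ fᵢ·δᵢ.
-27.1 = 0.430×(-44.4) + 0.307×δ_B + 0.263×(-5.2)
0.307·δ_B = -27.1 − (-20.460) = -6.640
δ_B = -6.640 / 0.307 = -21.63 per mil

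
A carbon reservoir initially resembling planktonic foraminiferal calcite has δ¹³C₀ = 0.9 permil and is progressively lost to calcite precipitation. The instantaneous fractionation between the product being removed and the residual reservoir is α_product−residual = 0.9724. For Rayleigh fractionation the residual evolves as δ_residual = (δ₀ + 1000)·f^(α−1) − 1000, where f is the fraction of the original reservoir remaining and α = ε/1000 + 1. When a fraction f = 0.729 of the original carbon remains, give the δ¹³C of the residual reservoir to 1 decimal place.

9.7 permil

Rayleigh residual: δ_res = (δ₀ + 1000)·f^(α−1) − 1000
α − 1 = -0.02760
f^(α−1) = 0.729^(-0.02760) = 1.008762
δ_res = (0.9 + 1000) × 1.008762 − 1000 = 1009.670 − 1000 = 9.67 permil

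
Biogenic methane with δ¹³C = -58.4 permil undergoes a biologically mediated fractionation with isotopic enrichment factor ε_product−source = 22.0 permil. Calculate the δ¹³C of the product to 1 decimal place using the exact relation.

-37.7 permil

To first order, δ_product ≈ δ_source + ε = -36.4 permil.
Exactly, δ_product = (δ_source + 1000)·(ε/1000 + 1) − 1000.
δ_product = (-58.4 + 1000) × (22.0/1000 + 1) − 1000
δ_product = -37.68 permil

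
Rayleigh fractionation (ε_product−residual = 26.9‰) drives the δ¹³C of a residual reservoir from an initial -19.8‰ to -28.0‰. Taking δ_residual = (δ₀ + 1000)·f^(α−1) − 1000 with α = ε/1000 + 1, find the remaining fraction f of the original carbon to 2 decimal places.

α − 1 = ε/1000 = 0.0269
(δ_res + 1000)/(δ₀ + 1000) = (-28.0 + 1000)/(-19.8 + 1000) = 972.0/980.2 = 0.991634
f = 0.991634^(1/0.0269) = exp(ln(0.991634)/0.0269) = exp(-0.00840/0.0269)
f = exp(-0.3123) = 0.7318

0.73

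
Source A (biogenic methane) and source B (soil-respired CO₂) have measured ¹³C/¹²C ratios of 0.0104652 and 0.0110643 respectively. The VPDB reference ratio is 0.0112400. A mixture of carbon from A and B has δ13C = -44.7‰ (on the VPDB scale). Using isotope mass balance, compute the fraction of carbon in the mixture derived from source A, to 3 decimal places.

0.545

δ_A = (0.0104652/0.0112400 − 1)×1000 = (0.931068 − 1)×1000 = -68.932‰
δ_B = (0.0110643/0.0112400 − 1)×1000 = (0.984368 − 1)×1000 = -15.632‰
f_A = (δ_mix − δ_B)/(δ_A − δ_B) = (-44.7 − (-15.632))/(-68.932 − (-15.632))
f_A = -29.068 / -53.301 = 0.5454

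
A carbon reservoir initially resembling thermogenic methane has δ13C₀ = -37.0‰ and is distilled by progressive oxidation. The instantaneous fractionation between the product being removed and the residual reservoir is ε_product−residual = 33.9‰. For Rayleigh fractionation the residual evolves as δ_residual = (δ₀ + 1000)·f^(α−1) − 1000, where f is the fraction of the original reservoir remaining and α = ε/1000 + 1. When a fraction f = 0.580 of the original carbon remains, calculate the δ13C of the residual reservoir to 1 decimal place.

-54.6‰

Rayleigh residual: δ_res = (δ₀ + 1000)·f^(α−1) − 1000
α = ε/1000 + 1 = 1.03390, so α − 1 = 0.03390
f^(α−1) = 0.580^(0.03390) = 0.981703
δ_res = (-37.0 + 1000) × 0.981703 − 1000 = 945.380 − 1000 = -54.62‰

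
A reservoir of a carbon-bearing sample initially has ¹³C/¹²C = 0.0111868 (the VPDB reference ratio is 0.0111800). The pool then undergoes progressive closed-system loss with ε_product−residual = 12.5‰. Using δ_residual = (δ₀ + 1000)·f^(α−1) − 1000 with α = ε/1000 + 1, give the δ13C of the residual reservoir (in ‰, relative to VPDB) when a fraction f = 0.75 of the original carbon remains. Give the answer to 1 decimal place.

δ₀ = (0.0111868/0.0111800 − 1)×1000 = (1.000608 − 1)×1000 = 0.608‰
α − 1 = ε/1000 = 0.0125
f^(α−1) = 0.75^(0.0125) = 0.996410
δ_res = (0.608 + 1000) × 0.996410 − 1000 = 997.016 − 1000 = -2.98‰

-3.0‰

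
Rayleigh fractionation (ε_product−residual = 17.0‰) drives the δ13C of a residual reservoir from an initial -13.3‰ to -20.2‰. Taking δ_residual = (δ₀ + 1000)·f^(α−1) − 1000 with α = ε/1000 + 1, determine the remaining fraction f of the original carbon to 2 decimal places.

0.66

α − 1 = ε/1000 = 0.0170
(δ_res + 1000)/(δ₀ + 1000) = (-20.2 + 1000)/(-13.3 + 1000) = 979.8/986.7 = 0.993007
f = 0.993007^(1/0.0170) = exp(ln(0.993007)/0.0170) = exp(-0.00702/0.0170)
f = exp(-0.4128) = 0.6618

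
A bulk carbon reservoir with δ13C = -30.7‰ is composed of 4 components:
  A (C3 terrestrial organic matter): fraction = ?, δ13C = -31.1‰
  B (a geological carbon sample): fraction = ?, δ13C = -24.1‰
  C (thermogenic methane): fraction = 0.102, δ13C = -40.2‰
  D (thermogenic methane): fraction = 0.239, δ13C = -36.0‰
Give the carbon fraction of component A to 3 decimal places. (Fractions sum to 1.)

0.302

Let f_A and f_B be the unknown fractions; fractions sum to 1 so f_A + f_B = 0.659.
Mass balance: Σ fᵢ·δᵢ = δ_bulk ⇒ f_A·(-31.1) + f_B·(-24.1) = -30.7 − (-12.704) = -17.996
Substitute f_B = 0.659 − f_A:
f_A·(-31.1 − -24.1) = -17.996 − 0.659×(-24.1) = -2.114
f_A = -2.114 / -7.0 = 0.3020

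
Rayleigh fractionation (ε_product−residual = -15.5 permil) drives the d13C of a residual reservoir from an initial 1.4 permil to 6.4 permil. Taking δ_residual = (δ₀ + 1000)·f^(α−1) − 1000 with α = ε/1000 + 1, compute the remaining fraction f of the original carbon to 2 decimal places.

0.73

α − 1 = ε/1000 = -0.0155
(δ_res + 1000)/(δ₀ + 1000) = (6.4 + 1000)/(1.4 + 1000) = 1006.4/1001.4 = 1.004993
f = 1.004993^(1/-0.0155) = exp(ln(1.004993)/-0.0155) = exp(0.00498/-0.0155)
f = exp(-0.3213) = 0.7252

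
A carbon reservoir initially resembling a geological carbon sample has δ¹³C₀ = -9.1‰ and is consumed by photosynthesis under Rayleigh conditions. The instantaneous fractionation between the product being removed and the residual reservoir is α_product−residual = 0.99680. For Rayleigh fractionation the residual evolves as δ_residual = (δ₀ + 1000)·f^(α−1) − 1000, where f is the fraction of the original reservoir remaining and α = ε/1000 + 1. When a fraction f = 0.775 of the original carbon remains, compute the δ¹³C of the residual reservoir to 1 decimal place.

Rayleigh residual: δ_res = (δ₀ + 1000)·f^(α−1) − 1000
α − 1 = -0.00320
f^(α−1) = 0.775^(-0.00320) = 1.000816
δ_res = (-9.1 + 1000) × 1.000816 − 1000 = 991.709 − 1000 = -8.29‰

-8.3‰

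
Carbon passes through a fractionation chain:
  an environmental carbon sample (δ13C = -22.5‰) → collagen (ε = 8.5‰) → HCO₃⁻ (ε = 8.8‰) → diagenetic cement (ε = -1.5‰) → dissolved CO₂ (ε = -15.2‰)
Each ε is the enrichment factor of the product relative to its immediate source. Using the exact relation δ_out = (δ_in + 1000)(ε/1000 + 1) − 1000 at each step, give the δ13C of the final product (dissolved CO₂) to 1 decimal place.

step 1: δ = (-22.50 + 1000)·(8.5/1000 + 1) − 1000 = -14.19‰
step 2: δ = (-14.19 + 1000)·(8.8/1000 + 1) − 1000 = -5.52‰
step 3: δ = (-5.52 + 1000)·(-1.5/1000 + 1) − 1000 = -7.01‰
step 4: δ = (-7.01 + 1000)·(-15.2/1000 + 1) − 1000 = -22.10‰

-22.1‰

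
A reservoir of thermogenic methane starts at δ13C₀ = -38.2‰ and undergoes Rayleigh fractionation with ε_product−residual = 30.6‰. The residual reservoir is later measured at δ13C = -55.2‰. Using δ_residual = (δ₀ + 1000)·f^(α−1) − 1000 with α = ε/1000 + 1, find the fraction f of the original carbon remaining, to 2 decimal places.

0.56

α − 1 = ε/1000 = 0.0306
(δ_res + 1000)/(δ₀ + 1000) = (-55.2 + 1000)/(-38.2 + 1000) = 944.8/961.8 = 0.982325
f = 0.982325^(1/0.0306) = exp(ln(0.982325)/0.0306) = exp(-0.01783/0.0306)
f = exp(-0.5828) = 0.5583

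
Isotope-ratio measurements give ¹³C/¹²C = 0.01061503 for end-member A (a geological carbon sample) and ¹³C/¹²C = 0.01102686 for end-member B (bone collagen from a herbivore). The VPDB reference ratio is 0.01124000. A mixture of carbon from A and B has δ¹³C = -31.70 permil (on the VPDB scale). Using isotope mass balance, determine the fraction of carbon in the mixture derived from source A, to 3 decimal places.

δ_A = (0.01061503/0.01124000 − 1)×1000 = (0.944398 − 1)×1000 = -55.602 permil
δ_B = (0.01102686/0.01124000 − 1)×1000 = (0.981037 − 1)×1000 = -18.963 permil
f_A = (δ_mix − δ_B)/(δ_A − δ_B) = (-31.70 − (-18.963))/(-55.602 − (-18.963))
f_A = -12.737 / -36.640 = 0.3476

0.348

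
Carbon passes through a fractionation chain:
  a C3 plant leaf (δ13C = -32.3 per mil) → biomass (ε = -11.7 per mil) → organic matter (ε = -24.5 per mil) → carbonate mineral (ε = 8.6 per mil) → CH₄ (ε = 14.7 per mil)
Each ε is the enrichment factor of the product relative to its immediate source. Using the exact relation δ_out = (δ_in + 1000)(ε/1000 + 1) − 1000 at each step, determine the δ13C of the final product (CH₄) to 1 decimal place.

-45.2 per mil

step 1: δ = (-32.30 + 1000)·(-11.7/1000 + 1) − 1000 = -43.62 per mil
step 2: δ = (-43.62 + 1000)·(-24.5/1000 + 1) − 1000 = -67.05 per mil
step 3: δ = (-67.05 + 1000)·(8.6/1000 + 1) − 1000 = -59.03 per mil
step 4: δ = (-59.03 + 1000)·(14.7/1000 + 1) − 1000 = -45.20 per mil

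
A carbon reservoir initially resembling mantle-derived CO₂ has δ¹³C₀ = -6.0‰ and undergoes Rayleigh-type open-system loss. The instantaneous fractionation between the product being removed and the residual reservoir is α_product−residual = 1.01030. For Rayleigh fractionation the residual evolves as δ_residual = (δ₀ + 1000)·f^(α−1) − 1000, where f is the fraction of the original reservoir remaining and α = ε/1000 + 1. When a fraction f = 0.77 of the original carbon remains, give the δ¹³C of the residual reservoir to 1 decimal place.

-8.7‰

Rayleigh residual: δ_res = (δ₀ + 1000)·f^(α−1) − 1000
α − 1 = 0.01030
f^(α−1) = 0.77^(0.01030) = 0.997312
δ_res = (-6.0 + 1000) × 0.997312 − 1000 = 991.328 − 1000 = -8.67‰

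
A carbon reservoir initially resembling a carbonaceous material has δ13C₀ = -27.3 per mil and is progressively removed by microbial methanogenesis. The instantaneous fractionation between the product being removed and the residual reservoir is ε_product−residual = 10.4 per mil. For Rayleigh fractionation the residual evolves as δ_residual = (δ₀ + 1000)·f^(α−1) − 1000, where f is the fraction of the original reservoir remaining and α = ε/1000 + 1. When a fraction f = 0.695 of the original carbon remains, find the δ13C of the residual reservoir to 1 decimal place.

-31.0 per mil

Rayleigh residual: δ_res = (δ₀ + 1000)·f^(α−1) − 1000
α = ε/1000 + 1 = 1.01040, so α − 1 = 0.01040
f^(α−1) = 0.695^(0.01040) = 0.996223
δ_res = (-27.3 + 1000) × 0.996223 − 1000 = 969.026 − 1000 = -30.97 per mil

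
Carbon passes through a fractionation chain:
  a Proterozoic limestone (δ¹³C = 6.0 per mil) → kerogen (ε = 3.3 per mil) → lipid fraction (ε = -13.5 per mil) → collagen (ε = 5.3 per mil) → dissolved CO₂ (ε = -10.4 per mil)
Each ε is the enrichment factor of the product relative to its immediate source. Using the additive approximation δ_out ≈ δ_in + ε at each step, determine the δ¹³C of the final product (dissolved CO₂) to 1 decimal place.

-9.3 per mil

step 1: δ ≈ 6.0 + (3.3) = 9.3 per mil
step 2: δ ≈ 9.3 + (-13.5) = -4.2 per mil
step 3: δ ≈ -4.2 + (5.3) = 1.1 per mil
step 4: δ ≈ 1.1 + (-10.4) = -9.3 per mil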